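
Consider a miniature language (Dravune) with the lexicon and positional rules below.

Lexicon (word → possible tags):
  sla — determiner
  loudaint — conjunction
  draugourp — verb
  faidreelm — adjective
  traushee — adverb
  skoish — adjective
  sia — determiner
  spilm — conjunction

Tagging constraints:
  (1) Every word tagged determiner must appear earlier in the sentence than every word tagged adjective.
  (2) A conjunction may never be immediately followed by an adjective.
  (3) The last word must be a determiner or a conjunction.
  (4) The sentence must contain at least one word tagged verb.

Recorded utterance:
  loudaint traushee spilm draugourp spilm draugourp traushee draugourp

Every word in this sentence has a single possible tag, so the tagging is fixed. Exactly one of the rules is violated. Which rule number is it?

Fixed tagging: conjunction adverb conjunction verb conjunction verb adverb verb.
Applying the rules: R1 ✓, R2 ✓, R3 ✗, R4 ✓.
Only rule 3 fails.

3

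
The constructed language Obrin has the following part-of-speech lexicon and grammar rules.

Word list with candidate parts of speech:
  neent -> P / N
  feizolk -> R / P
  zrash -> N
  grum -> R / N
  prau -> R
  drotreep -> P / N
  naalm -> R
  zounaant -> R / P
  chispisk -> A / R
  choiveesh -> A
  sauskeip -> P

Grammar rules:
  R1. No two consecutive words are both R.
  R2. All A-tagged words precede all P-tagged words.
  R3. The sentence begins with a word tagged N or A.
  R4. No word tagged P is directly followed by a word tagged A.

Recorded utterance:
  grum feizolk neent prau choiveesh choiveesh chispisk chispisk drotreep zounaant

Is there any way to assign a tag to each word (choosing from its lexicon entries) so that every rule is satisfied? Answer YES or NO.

Candidates per position — 1:grum {R,N}; 2:feizolk {R,P}; 3:neent {P,N}; 4:prau {R}; 5:choiveesh {A}; 6:choiveesh {A}; 7:chispisk {A,R}; 8:chispisk {A,R}; 9:drotreep {P,N}; 10:zounaant {R,P}.
One satisfying assignment: N R N R A A R A P P.
Verifying each rule — rule 1 ok; rule 2 ok; rule 3 ok; rule 4 ok.

YES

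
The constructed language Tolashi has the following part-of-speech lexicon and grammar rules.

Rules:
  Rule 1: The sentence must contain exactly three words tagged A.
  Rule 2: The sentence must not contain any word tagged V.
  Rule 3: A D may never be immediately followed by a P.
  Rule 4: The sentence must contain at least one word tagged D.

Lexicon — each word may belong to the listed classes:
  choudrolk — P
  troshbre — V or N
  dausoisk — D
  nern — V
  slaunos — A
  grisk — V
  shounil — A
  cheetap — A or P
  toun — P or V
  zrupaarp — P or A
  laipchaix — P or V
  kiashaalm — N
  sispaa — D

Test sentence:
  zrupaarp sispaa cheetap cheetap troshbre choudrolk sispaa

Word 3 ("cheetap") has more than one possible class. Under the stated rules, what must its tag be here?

Candidates per position — 1:zrupaarp {P,A}; 2:sispaa {D}; 3:cheetap {A,P}; 4:cheetap {A,P}; 5:troshbre {V,N}; 6:choudrolk {P}; 7:sispaa {D}.
Word 1 cannot be P — rule 1 would then fail for every completion. It is A.
Word 3 cannot be P — rule 1 would then fail for every completion. It is A.
Word 4 cannot be P — rule 1 would then fail for every completion. It is A.
Word 5 cannot be V — rule 2 would then fail for every completion. It is N.
The unique satisfying tagging is: A D A A N P D.
Check: rule 1 ✓; rule 2 ✓; rule 3 ✓; rule 4 ✓.

A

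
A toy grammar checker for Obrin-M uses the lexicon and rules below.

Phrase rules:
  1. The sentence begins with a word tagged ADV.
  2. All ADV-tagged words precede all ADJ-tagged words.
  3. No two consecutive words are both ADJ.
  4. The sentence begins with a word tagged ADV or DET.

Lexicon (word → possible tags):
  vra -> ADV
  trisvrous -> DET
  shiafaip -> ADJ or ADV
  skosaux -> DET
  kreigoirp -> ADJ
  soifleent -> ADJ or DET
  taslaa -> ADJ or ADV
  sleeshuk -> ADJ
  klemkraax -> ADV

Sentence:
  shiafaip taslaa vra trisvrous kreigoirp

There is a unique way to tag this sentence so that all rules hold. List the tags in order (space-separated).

ADV ADV ADV DET ADJ

Candidates per position — 1:shiafaip {ADJ,ADV}; 2:taslaa {ADJ,ADV}; 3:vra {ADV}; 4:trisvrous {DET}; 5:kreigoirp {ADJ}.
If word 1 were ADJ, no tagging could satisfy rule 1; so word 1 is ADV.
If word 2 were ADJ, no tagging could satisfy rule 2; so word 2 is ADV.
So the tagging must be: ADV ADV ADV DET ADJ.
Verifying each rule — rule 1 ✓; rule 2 ✓; rule 3 ✓; rule 4 ✓.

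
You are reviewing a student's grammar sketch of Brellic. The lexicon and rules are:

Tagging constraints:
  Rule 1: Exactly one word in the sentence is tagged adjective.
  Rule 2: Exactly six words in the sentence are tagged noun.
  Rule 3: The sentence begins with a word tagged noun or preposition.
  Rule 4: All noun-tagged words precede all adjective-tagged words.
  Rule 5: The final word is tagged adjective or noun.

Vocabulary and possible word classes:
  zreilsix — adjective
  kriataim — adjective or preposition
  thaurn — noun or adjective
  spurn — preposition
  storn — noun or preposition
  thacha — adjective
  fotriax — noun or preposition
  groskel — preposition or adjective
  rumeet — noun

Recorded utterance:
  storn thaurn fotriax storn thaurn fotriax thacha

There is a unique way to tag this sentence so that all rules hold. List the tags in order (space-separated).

Candidates per position — 1:storn {noun,preposition}; 2:thaurn {noun,adjective}; 3:fotriax {noun,preposition}; 4:storn {noun,preposition}; 5:thaurn {noun,adjective}; 6:fotriax {noun,preposition}; 7:thacha {adjective}.
Word 1 cannot be preposition — rule 2 would then fail for every completion. It is noun.
Word 2 cannot be adjective — rule 1 would then fail for every completion. It is noun.
Word 3 cannot be preposition — rule 2 would then fail for every completion. It is noun.
Word 4 cannot be preposition — rule 2 would then fail for every completion. It is noun.
Word 5 cannot be adjective — rule 1 would then fail for every completion. It is noun.
Word 6 cannot be preposition — rule 2 would then fail for every completion. It is noun.
The only consistent sequence is: noun noun noun noun noun noun adjective.
Check: rule 1 ok; rule 2 ok; rule 3 ok; rule 4 ok; rule 5 ok.

noun noun noun noun noun noun adjective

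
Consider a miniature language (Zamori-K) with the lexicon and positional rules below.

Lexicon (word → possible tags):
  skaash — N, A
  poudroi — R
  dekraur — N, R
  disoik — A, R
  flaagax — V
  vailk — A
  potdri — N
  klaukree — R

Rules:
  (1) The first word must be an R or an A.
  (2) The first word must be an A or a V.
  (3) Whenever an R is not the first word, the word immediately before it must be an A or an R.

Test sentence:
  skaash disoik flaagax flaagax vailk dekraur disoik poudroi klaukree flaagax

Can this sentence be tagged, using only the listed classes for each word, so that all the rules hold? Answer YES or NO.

Candidates per position — 1:skaash {N,A}; 2:disoik {A,R}; 3:flaagax {V}; 4:flaagax {V}; 5:vailk {A}; 6:dekraur {N,R}; 7:disoik {A,R}; 8:poudroi {R}; 9:klaukree {R}; 10:flaagax {V}.
One satisfying assignment: A A V V A R R R R V.
Check: rule 1 holds; rule 2 holds; rule 3 holds.

YES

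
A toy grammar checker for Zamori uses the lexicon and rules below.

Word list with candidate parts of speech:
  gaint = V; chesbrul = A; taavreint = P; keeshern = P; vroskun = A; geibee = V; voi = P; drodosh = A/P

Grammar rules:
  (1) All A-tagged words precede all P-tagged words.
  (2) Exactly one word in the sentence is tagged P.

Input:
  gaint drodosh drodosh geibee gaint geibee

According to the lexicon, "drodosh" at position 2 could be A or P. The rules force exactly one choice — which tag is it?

Candidates per position — 1:gaint {V}; 2:drodosh {A,P}; 3:drodosh {A,P}; 4:geibee {V}; 5:gaint {V}; 6:geibee {V}.
Position 2: the remaining choice is settled jointly with positions 3 — only A at position 2 is part of a tagging that satisfies every rule.
That leaves exactly one tagging: V A P V V V.
Verifying each rule — rule 1 ok; rule 2 ok.

A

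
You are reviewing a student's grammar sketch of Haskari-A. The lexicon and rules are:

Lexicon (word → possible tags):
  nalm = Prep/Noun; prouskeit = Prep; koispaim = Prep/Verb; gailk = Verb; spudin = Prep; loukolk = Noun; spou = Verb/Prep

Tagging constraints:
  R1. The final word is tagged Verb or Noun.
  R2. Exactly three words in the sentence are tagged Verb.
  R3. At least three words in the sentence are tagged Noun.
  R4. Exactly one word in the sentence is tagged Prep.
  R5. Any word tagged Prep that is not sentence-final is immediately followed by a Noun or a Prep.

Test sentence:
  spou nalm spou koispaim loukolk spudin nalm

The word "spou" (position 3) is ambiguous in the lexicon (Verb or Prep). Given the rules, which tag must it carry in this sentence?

Candidates per position — 1:spou {Verb,Prep}; 2:nalm {Prep,Noun}; 3:spou {Verb,Prep}; 4:koispaim {Prep,Verb}; 5:loukolk {Noun}; 6:spudin {Prep}; 7:nalm {Prep,Noun}.
Position 1: Prep is ruled out by rule 2; that leaves Verb.
Position 2: Prep is ruled out by rule 3; that leaves Noun.
Position 3: Prep is ruled out by rule 2; that leaves Verb.
Position 4: Prep is ruled out by rule 2; that leaves Verb.
Position 7: Prep is ruled out by rule 1; that leaves Noun.
That leaves exactly one tagging: Verb Noun Verb Verb Noun Prep Noun.
Rule-by-rule: rule 1 ✓; rule 2 ✓; rule 3 ✓; rule 4 ✓; rule 5 ✓.

Verb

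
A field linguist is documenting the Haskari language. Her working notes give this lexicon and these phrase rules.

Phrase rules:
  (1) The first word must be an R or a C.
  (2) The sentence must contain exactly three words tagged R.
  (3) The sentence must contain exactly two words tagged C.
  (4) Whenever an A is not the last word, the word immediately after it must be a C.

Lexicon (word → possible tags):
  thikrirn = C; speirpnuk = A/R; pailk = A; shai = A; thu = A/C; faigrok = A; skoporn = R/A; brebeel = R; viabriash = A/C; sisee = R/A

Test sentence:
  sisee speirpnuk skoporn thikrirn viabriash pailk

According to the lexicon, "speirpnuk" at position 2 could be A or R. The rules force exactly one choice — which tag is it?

R

Candidates per position — 1:sisee {R,A}; 2:speirpnuk {A,R}; 3:skoporn {R,A}; 4:thikrirn {C}; 5:viabriash {A,C}; 6:pailk {A}.
If word 1 were A, no tagging could satisfy rule 1; so word 1 is R.
If word 2 were A, no tagging could satisfy rule 2; so word 2 is R.
If word 3 were A, no tagging could satisfy rule 2; so word 3 is R.
If word 5 were A, no tagging could satisfy rule 3; so word 5 is C.
The unique satisfying tagging is: R R R C C A.
Check: rule 1 holds; rule 2 holds; rule 3 holds; rule 4 holds.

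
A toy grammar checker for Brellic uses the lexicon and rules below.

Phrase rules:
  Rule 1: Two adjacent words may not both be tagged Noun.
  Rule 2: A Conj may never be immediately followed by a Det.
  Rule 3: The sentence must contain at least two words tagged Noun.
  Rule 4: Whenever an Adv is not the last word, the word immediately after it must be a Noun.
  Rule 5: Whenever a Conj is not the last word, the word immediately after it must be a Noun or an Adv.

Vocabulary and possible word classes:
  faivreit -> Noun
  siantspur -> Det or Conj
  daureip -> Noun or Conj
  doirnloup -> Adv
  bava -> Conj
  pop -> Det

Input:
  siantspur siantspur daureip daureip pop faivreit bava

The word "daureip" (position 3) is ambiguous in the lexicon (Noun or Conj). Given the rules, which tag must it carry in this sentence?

Candidates per position — 1:siantspur {Det,Conj}; 2:siantspur {Det,Conj}; 3:daureip {Noun,Conj}; 4:daureip {Noun,Conj}; 5:pop {Det}; 6:faivreit {Noun}; 7:bava {Conj}.
If word 1 were Conj, no tagging could satisfy rule 5; so word 1 is Det.
If word 4 were Conj, no tagging could satisfy rule 2; so word 4 is Noun.
If word 3 were Noun, no tagging could satisfy rule 1; so word 3 is Conj.
If word 2 were Conj, no tagging could satisfy rule 5; so word 2 is Det.
The only consistent sequence is: Det Det Conj Noun Det Noun Conj.
Checking: rule 1 satisfied; rule 2 satisfied; rule 3 satisfied; rule 4 satisfied; rule 5 satisfied.

Conj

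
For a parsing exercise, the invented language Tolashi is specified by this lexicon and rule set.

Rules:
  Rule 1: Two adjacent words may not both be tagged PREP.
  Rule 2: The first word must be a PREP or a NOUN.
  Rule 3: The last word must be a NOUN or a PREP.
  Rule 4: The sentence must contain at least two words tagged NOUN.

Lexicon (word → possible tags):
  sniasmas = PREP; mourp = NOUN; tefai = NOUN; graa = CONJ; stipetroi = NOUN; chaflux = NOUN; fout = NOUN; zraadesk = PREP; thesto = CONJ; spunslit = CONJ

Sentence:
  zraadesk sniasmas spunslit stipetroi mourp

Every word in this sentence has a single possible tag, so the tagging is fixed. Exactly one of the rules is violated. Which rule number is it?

1

Fixed tagging: PREP PREP CONJ NOUN NOUN.
Checking each rule: R1 fails, R2 ok, R3 ok, R4 ok.
Only rule 1 fails.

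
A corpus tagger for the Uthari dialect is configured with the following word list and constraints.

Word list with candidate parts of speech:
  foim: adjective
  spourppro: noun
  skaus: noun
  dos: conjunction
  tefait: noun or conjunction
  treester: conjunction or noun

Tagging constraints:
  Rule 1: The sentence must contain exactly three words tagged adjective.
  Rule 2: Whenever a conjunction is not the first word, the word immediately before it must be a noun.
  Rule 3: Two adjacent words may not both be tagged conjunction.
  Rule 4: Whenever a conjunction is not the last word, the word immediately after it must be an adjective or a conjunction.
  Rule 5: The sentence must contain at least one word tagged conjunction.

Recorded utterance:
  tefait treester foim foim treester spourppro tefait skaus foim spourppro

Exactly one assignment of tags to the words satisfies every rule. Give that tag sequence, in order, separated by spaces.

noun conjunction adjective adjective noun noun noun noun adjective noun

Candidates per position — 1:tefait {noun,conjunction}; 2:treester {conjunction,noun}; 3:foim {adjective}; 4:foim {adjective}; 5:treester {conjunction,noun}; 6:spourppro {noun}; 7:tefait {noun,conjunction}; 8:skaus {noun}; 9:foim {adjective}; 10:spourppro {noun}.
At position 5, choosing conjunction makes rule 2 impossible to satisfy; hence noun.
At position 7, choosing conjunction makes rule 4 impossible to satisfy; hence noun.
The remaining ambiguous positions (1, 2) are resolved jointly — only one combination satisfies every rule.
That leaves exactly one tagging: noun conjunction adjective adjective noun noun noun noun adjective noun.
Rule-by-rule: rule 1 satisfied; rule 2 satisfied; rule 3 satisfied; rule 4 satisfied; rule 5 satisfied.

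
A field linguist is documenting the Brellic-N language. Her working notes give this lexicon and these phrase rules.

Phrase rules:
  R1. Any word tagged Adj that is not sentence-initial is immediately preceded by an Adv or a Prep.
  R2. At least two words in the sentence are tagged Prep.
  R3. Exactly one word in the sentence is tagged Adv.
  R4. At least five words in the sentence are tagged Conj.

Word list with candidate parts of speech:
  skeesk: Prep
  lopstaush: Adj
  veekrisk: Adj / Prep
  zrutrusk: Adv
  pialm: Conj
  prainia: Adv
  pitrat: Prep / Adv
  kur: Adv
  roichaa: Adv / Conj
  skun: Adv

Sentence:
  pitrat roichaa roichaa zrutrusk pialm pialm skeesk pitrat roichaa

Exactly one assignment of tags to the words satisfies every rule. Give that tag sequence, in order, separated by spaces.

Prep Conj Conj Adv Conj Conj Prep Prep Conj

Candidates per position — 1:pitrat {Prep,Adv}; 2:roichaa {Adv,Conj}; 3:roichaa {Adv,Conj}; 4:zrutrusk {Adv}; 5:pialm {Conj}; 6:pialm {Conj}; 7:skeesk {Prep}; 8:pitrat {Prep,Adv}; 9:roichaa {Adv,Conj}.
Word 1 cannot be Adv — rule 3 would then fail for every completion. It is Prep.
Word 2 cannot be Adv — rule 3 would then fail for every completion. It is Conj.
Word 3 cannot be Adv — rule 3 would then fail for every completion. It is Conj.
Word 8 cannot be Adv — rule 3 would then fail for every completion. It is Prep.
Word 9 cannot be Adv — rule 3 would then fail for every completion. It is Conj.
The unique satisfying tagging is: Prep Conj Conj Adv Conj Conj Prep Prep Conj.
Check: rule 1 holds; rule 2 holds; rule 3 holds; rule 4 holds.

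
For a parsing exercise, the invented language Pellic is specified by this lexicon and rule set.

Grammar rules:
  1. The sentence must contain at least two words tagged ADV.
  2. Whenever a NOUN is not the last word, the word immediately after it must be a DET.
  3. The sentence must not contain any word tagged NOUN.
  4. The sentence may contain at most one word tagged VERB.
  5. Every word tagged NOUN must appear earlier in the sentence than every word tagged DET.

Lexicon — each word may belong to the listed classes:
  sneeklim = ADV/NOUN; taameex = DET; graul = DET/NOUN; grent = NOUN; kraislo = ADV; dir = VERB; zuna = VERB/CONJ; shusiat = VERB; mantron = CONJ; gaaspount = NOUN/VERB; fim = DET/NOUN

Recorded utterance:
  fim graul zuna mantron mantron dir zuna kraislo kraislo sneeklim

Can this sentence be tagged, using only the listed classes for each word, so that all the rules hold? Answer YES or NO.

Candidates per position — 1:fim {DET,NOUN}; 2:graul {DET,NOUN}; 3:zuna {VERB,CONJ}; 4:mantron {CONJ}; 5:mantron {CONJ}; 6:dir {VERB}; 7:zuna {VERB,CONJ}; 8:kraislo {ADV}; 9:kraislo {ADV}; 10:sneeklim {ADV,NOUN}.
One satisfying assignment: DET DET CONJ CONJ CONJ VERB CONJ ADV ADV ADV.
Rule-by-rule: rule 1 ✓; rule 2 ✓; rule 3 ✓; rule 4 ✓; rule 5 ✓.

YES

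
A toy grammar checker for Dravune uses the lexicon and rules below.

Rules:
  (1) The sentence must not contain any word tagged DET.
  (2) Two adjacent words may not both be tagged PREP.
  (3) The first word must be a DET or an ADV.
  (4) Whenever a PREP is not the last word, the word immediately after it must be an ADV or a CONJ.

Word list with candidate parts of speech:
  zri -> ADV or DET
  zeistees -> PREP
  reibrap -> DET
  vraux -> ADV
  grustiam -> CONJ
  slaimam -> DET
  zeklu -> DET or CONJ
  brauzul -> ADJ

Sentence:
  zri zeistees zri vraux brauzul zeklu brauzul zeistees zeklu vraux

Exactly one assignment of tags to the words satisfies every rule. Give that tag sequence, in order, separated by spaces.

Candidates per position — 1:zri {ADV,DET}; 2:zeistees {PREP}; 3:zri {ADV,DET}; 4:vraux {ADV}; 5:brauzul {ADJ}; 6:zeklu {DET,CONJ}; 7:brauzul {ADJ}; 8:zeistees {PREP}; 9:zeklu {DET,CONJ}; 10:vraux {ADV}.
Position 1: DET is ruled out by rule 1; that leaves ADV.
Position 3: DET is ruled out by rule 1; that leaves ADV.
Position 6: DET is ruled out by rule 1; that leaves CONJ.
Position 9: DET is ruled out by rule 1; that leaves CONJ.
The only consistent sequence is: ADV PREP ADV ADV ADJ CONJ ADJ PREP CONJ ADV.
Verifying each rule — rule 1 holds; rule 2 holds; rule 3 holds; rule 4 holds.

ADV PREP ADV ADV ADJ CONJ ADJ PREP CONJ ADV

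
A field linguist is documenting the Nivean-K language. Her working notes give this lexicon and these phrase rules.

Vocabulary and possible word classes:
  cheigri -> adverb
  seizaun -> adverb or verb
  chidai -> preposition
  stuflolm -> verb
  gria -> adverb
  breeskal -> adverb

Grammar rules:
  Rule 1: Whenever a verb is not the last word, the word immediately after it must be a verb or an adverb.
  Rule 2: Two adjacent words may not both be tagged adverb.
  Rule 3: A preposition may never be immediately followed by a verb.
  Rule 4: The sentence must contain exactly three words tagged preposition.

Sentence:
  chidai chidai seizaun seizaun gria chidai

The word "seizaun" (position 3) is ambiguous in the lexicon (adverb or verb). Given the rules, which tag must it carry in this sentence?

adverb

Candidates per position — 1:chidai {preposition}; 2:chidai {preposition}; 3:seizaun {adverb,verb}; 4:seizaun {adverb,verb}; 5:gria {adverb}; 6:chidai {preposition}.
Position 3: tagging it verb would leave rule 3 unsatisfiable, so it must be adverb.
Position 4: tagging it adverb would leave rule 2 unsatisfiable, so it must be verb.
That leaves exactly one tagging: preposition preposition adverb verb adverb preposition.
Checking: rule 1 satisfied; rule 2 satisfied; rule 3 satisfied; rule 4 satisfied.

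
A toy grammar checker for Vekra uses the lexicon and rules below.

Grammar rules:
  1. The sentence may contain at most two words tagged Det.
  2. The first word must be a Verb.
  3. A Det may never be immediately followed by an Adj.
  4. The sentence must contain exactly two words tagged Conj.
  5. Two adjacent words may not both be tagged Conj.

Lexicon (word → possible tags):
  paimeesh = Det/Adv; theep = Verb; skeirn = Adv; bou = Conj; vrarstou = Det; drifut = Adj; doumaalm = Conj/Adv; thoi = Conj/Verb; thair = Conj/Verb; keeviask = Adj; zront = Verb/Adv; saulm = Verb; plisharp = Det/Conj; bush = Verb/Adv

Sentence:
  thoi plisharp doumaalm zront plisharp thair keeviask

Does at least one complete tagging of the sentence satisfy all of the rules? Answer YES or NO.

Candidates per position — 1:thoi {Conj,Verb}; 2:plisharp {Det,Conj}; 3:doumaalm {Conj,Adv}; 4:zront {Verb,Adv}; 5:plisharp {Det,Conj}; 6:thair {Conj,Verb}; 7:keeviask {Adj}.
One satisfying assignment: Verb Det Conj Adv Conj Verb Adj.
Checking: rule 1 holds; rule 2 holds; rule 3 holds; rule 4 holds; rule 5 holds.

YES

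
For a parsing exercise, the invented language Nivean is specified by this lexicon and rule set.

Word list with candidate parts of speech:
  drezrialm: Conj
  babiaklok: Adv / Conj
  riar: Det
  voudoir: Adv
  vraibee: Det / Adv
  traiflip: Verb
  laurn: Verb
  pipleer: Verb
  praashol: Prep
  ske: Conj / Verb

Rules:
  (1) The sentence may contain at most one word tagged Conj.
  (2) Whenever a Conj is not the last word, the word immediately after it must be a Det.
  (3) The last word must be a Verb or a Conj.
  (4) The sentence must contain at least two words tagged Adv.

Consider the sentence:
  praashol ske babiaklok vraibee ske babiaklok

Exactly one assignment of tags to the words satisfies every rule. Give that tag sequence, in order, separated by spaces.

Prep Verb Adv Adv Verb Conj

Candidates per position — 1:praashol {Prep}; 2:ske {Conj,Verb}; 3:babiaklok {Adv,Conj}; 4:vraibee {Det,Adv}; 5:ske {Conj,Verb}; 6:babiaklok {Adv,Conj}.
Position 2: Conj is ruled out by rule 2; that leaves Verb.
Position 5: Conj is ruled out by rule 2; that leaves Verb.
Position 6: Adv is ruled out by rule 3; that leaves Conj.
Position 3: Conj is ruled out by rule 1; that leaves Adv.
Position 4: Det is ruled out by rule 4; that leaves Adv.
The only consistent sequence is: Prep Verb Adv Adv Verb Conj.
Checking: rule 1 ok; rule 2 ok; rule 3 ok; rule 4 ok.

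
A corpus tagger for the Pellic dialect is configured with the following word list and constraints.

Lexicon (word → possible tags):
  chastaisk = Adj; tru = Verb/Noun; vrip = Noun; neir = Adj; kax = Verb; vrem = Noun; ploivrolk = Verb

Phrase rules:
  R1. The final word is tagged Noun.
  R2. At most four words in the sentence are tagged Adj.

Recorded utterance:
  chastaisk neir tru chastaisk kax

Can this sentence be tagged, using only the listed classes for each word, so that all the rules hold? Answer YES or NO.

NO

Candidates per position — 1:chastaisk {Adj}; 2:neir {Adj}; 3:tru {Verb,Noun}; 4:chastaisk {Adj}; 5:kax {Verb}.
Rule 1 cannot be satisfied by any choice of tags from the lexicon.
So there is no consistent tagging.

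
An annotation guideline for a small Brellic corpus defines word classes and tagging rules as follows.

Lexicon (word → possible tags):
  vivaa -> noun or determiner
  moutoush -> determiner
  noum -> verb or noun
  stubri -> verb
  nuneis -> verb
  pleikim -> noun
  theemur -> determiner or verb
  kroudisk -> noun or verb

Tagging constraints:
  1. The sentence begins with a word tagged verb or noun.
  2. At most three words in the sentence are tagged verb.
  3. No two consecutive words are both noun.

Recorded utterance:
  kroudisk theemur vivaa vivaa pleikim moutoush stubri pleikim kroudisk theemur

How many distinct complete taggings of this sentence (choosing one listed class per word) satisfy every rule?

8

Candidates per position — 1:kroudisk {noun,verb}; 2:theemur {determiner,verb}; 3:vivaa {noun,determiner}; 4:vivaa {noun,determiner}; 5:pleikim {noun}; 6:moutoush {determiner}; 7:stubri {verb}; 8:pleikim {noun}; 9:kroudisk {noun,verb}; 10:theemur {determiner,verb}.
There are 64 candidate sequences in total.
Checking each against the rules leaves 8 sequences.
Count = 8.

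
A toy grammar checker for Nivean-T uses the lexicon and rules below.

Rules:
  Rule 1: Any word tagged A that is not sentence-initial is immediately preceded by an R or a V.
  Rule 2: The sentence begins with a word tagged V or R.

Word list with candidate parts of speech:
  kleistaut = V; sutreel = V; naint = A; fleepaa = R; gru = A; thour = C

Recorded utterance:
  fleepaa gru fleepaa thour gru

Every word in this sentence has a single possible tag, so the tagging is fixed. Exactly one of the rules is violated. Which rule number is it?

Fixed tagging: R A R C A.
Rule check: R1 fails, R2 ok.
Only rule 1 fails.

1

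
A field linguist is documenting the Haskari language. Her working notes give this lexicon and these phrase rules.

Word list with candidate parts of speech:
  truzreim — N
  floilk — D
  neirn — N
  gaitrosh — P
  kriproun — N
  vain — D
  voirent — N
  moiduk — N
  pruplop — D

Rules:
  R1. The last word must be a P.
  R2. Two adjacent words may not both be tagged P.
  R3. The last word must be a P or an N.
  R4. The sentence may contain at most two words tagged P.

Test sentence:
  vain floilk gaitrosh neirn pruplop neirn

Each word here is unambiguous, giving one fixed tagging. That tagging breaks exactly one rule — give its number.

1

Fixed tagging: D D P N D N.
Checking each rule: R1 fails, R2 ok, R3 ok, R4 ok.
Only rule 1 fails.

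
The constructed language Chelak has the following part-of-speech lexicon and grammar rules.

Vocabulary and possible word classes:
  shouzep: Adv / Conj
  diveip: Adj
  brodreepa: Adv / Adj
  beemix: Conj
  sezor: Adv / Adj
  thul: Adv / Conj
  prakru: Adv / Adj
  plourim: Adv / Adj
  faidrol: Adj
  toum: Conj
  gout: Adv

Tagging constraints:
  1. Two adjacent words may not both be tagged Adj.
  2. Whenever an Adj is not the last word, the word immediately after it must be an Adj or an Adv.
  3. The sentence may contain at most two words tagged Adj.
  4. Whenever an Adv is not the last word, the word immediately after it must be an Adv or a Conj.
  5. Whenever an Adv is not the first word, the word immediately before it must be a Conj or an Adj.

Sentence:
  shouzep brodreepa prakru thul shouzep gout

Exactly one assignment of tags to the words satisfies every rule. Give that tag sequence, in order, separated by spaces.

Candidates per position — 1:shouzep {Adv,Conj}; 2:brodreepa {Adv,Adj}; 3:prakru {Adv,Adj}; 4:thul {Adv,Conj}; 5:shouzep {Adv,Conj}; 6:gout {Adv}.
Position 5: Adv is ruled out by rule 5; that leaves Conj.
The remaining ambiguous positions (1, 2, 3, 4) are resolved jointly — only one combination satisfies every rule.
That leaves exactly one tagging: Conj Adj Adv Conj Conj Adv.
Checking: rule 1 holds; rule 2 holds; rule 3 holds; rule 4 holds; rule 5 holds.

Conj Adj Adv Conj Conj Adv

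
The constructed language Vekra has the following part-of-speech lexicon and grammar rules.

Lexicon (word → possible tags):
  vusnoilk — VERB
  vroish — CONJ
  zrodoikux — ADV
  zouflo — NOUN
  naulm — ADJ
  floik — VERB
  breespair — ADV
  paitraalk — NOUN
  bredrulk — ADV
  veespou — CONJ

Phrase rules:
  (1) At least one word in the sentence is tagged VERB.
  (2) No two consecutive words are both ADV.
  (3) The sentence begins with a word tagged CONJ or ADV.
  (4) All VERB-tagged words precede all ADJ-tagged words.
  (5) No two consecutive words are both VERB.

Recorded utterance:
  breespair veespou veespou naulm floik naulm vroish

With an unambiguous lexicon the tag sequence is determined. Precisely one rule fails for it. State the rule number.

Fixed tagging: ADV CONJ CONJ ADJ VERB ADJ CONJ.
Applying the rules: R1 pass, R2 pass, R3 pass, R4 fail, R5 pass.
Only rule 4 fails.

4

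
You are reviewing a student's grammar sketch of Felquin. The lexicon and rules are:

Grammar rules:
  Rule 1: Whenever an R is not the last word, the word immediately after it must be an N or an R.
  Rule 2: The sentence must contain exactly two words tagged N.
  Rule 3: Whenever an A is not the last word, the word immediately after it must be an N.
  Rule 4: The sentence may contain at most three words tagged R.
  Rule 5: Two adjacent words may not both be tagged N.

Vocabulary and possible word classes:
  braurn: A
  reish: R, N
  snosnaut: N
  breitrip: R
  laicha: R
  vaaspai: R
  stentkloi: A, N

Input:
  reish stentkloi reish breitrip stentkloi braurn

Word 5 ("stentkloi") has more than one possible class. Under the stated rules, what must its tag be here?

N

Candidates per position — 1:reish {R,N}; 2:stentkloi {A,N}; 3:reish {R,N}; 4:breitrip {R}; 5:stentkloi {A,N}; 6:braurn {A}.
Position 5: tagging it A would leave rule 1 unsatisfiable, so it must be N.
The remaining ambiguous positions (1, 2, 3) are resolved jointly — only one combination satisfies every rule.
So the tagging must be: R N R R N A.
Checking: rule 1 holds; rule 2 holds; rule 3 holds; rule 4 holds; rule 5 holds.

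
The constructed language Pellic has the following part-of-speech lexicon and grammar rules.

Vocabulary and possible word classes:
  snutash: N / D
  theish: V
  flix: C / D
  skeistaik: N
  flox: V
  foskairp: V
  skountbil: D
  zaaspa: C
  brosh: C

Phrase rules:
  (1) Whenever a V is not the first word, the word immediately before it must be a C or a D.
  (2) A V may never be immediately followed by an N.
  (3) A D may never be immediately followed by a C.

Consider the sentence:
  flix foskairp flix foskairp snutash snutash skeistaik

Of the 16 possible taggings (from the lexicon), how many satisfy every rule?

8

Candidates per position — 1:flix {C,D}; 2:foskairp {V}; 3:flix {C,D}; 4:foskairp {V}; 5:snutash {N,D}; 6:snutash {N,D}; 7:skeistaik {N}.
There are 16 candidate sequences in total.
Checking each against the rules leaves 8 sequences.
Count = 8.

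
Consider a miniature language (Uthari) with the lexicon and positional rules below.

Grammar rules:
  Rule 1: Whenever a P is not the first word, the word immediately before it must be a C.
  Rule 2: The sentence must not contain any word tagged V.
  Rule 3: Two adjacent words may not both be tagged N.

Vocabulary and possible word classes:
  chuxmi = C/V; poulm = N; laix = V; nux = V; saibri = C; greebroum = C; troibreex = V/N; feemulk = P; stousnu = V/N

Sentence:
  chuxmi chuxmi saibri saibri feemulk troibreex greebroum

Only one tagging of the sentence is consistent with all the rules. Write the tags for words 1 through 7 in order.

Candidates per position — 1:chuxmi {C,V}; 2:chuxmi {C,V}; 3:saibri {C}; 4:saibri {C}; 5:feemulk {P}; 6:troibreex {V,N}; 7:greebroum {C}.
Position 1: V is ruled out by rule 2; that leaves C.
Position 2: V is ruled out by rule 2; that leaves C.
Position 6: V is ruled out by rule 2; that leaves N.
So the tagging must be: C C C C P N C.
Checking: rule 1 ✓; rule 2 ✓; rule 3 ✓.

C C C C P N C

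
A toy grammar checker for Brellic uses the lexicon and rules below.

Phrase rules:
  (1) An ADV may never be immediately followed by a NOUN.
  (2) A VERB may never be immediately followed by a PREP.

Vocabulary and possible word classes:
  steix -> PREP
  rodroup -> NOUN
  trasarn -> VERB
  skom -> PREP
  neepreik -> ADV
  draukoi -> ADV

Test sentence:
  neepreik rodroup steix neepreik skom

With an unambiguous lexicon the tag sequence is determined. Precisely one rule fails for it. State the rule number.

1

Fixed tagging: ADV NOUN PREP ADV PREP.
Checking each rule: R1 fails, R2 ok.
Only rule 1 fails.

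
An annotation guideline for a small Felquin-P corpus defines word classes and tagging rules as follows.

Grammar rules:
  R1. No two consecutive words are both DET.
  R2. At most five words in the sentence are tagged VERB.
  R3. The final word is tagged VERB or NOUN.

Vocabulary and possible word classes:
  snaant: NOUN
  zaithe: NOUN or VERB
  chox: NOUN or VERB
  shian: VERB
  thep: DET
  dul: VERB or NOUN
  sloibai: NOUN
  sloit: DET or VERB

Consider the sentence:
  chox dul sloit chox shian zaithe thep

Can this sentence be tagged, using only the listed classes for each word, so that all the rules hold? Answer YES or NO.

NO

Candidates per position — 1:chox {NOUN,VERB}; 2:dul {VERB,NOUN}; 3:sloit {DET,VERB}; 4:chox {NOUN,VERB}; 5:shian {VERB}; 6:zaithe {NOUN,VERB}; 7:thep {DET}.
Rule 3 cannot be satisfied by any choice of tags from the lexicon.
So there is no consistent tagging.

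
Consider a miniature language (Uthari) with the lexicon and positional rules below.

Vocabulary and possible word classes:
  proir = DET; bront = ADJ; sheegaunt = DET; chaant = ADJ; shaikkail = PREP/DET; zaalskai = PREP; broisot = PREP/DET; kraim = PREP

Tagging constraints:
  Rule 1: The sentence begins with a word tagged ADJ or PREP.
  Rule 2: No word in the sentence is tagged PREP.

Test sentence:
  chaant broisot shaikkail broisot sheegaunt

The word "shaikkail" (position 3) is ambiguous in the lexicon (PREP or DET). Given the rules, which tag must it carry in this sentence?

Candidates per position — 1:chaant {ADJ}; 2:broisot {PREP,DET}; 3:shaikkail {PREP,DET}; 4:broisot {PREP,DET}; 5:sheegaunt {DET}.
At position 2, choosing PREP makes rule 2 impossible to satisfy; hence DET.
At position 3, choosing PREP makes rule 2 impossible to satisfy; hence DET.
At position 4, choosing PREP makes rule 2 impossible to satisfy; hence DET.
So the tagging must be: ADJ DET DET DET DET.
Rule-by-rule: rule 1 satisfied; rule 2 satisfied.

DET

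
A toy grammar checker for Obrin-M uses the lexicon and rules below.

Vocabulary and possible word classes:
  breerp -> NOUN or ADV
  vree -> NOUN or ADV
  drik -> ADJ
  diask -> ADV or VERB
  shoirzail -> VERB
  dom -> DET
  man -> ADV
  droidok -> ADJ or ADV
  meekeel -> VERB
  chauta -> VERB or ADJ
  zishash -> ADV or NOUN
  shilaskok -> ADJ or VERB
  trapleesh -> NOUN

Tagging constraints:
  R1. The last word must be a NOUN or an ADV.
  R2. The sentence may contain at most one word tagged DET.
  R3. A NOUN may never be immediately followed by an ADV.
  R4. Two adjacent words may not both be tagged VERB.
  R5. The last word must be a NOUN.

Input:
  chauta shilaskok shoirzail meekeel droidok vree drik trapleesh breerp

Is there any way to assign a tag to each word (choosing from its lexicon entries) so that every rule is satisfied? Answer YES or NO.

Candidates per position — 1:chauta {VERB,ADJ}; 2:shilaskok {ADJ,VERB}; 3:shoirzail {VERB}; 4:meekeel {VERB}; 5:droidok {ADJ,ADV}; 6:vree {NOUN,ADV}; 7:drik {ADJ}; 8:trapleesh {NOUN}; 9:breerp {NOUN,ADV}.
Rule 4 cannot be satisfied by any choice of tags from the lexicon.
So there is no consistent tagging.

NO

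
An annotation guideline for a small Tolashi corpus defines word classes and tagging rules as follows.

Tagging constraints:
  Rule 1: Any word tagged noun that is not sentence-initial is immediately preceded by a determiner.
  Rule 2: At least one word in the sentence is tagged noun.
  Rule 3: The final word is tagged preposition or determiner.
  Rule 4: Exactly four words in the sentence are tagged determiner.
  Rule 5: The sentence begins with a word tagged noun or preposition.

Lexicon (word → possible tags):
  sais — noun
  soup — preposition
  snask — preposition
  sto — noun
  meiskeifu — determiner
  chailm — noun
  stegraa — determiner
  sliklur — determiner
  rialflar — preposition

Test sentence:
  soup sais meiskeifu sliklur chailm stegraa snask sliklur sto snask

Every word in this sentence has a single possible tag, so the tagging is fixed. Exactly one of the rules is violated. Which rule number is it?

Fixed tagging: preposition noun determiner determiner noun determiner preposition determiner noun preposition.
Rule check: R1 violated, R2 holds, R3 holds, R4 holds, R5 holds.
Only rule 1 fails.

1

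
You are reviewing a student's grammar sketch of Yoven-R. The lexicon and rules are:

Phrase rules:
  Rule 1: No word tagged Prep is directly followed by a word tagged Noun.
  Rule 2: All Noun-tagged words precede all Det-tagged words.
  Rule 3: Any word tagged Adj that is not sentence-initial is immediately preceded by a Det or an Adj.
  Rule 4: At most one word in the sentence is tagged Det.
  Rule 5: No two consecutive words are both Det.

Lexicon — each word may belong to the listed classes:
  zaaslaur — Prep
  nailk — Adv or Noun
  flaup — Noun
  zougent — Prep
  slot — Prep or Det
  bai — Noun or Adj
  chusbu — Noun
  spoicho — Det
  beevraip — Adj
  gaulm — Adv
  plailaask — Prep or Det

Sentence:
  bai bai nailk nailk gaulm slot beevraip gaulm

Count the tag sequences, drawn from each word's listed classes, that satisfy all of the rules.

12

Candidates per position — 1:bai {Noun,Adj}; 2:bai {Noun,Adj}; 3:nailk {Adv,Noun}; 4:nailk {Adv,Noun}; 5:gaulm {Adv}; 6:slot {Prep,Det}; 7:beevraip {Adj}; 8:gaulm {Adv}.
There are 32 candidate sequences in total.
Checking each against the rules leaves 12 sequences.
Count = 12.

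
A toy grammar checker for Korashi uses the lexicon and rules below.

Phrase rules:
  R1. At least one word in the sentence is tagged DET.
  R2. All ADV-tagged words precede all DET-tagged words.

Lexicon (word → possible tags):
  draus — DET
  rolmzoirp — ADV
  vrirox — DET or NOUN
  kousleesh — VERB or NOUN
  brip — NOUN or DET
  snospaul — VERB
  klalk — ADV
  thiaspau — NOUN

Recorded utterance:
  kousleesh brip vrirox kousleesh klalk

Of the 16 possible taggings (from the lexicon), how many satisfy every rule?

0

Candidates per position — 1:kousleesh {VERB,NOUN}; 2:brip {NOUN,DET}; 3:vrirox {DET,NOUN}; 4:kousleesh {VERB,NOUN}; 5:klalk {ADV}.
There are 16 candidate sequences in total.
Every candidate sequence violates at least one rule; no consistent tagging exists.
Count = 0.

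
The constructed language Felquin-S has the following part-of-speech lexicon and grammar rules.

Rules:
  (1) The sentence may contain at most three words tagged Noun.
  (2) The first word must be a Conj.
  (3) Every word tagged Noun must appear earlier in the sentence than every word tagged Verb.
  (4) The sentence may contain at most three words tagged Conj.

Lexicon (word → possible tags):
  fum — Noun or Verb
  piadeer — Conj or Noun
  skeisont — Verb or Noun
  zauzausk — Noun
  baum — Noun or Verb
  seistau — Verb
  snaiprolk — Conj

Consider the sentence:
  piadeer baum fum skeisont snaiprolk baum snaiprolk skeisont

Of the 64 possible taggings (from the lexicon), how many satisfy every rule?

4

Candidates per position — 1:piadeer {Conj,Noun}; 2:baum {Noun,Verb}; 3:fum {Noun,Verb}; 4:skeisont {Verb,Noun}; 5:snaiprolk {Conj}; 6:baum {Noun,Verb}; 7:snaiprolk {Conj}; 8:skeisont {Verb,Noun}.
There are 64 candidate sequences in total.
The sequences that satisfy every rule: Conj Noun Noun Verb Conj Verb Conj Verb; Conj Noun Noun Noun Conj Verb Conj Verb; Conj Noun Verb Verb Conj Verb Conj Verb; Conj Verb Verb Verb Conj Verb Conj Verb.
Count = 4.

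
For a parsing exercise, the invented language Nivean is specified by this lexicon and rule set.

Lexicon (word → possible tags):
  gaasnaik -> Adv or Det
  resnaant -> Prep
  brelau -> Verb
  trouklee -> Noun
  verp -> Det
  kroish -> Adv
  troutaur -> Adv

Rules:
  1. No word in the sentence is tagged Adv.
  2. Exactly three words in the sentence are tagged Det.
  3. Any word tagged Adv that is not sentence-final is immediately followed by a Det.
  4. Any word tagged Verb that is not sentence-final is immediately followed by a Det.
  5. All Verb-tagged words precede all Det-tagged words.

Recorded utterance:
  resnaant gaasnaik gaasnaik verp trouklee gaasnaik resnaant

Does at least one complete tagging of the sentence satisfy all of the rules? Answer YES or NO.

Candidates per position — 1:resnaant {Prep}; 2:gaasnaik {Adv,Det}; 3:gaasnaik {Adv,Det}; 4:verp {Det}; 5:trouklee {Noun}; 6:gaasnaik {Adv,Det}; 7:resnaant {Prep}.
Every candidate sequence violates at least one rule; no consistent tagging exists.

NO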